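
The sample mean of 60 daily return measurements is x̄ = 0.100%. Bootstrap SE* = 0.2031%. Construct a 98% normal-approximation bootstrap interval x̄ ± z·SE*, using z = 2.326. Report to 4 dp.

Margin = 2.326 × 0.2031 = 0.47241
Interval: 0.100 ± 0.47241

(-0.3724, 0.5724)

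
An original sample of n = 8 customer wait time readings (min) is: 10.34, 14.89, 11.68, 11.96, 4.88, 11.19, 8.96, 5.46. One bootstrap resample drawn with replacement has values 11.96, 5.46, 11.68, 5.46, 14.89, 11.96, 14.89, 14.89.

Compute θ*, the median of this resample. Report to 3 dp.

Sorted: 5.46, 5.46, 11.68, 11.96, 11.96, 14.89, 14.89, 14.89
Median = average of the two middle values = 11.960

θ* = 11.960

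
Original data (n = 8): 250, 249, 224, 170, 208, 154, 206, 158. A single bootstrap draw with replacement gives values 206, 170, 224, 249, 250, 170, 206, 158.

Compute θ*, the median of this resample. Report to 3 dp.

θ* = 206.000

Sorted: 158, 170, 170, 206, 206, 224, 249, 250
Median = average of the two middle values = 206.000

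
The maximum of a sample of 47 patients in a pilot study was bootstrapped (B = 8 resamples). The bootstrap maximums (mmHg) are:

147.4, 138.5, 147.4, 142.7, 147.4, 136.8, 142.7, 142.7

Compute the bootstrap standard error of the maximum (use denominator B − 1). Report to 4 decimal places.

Bootstrap SE is the standard deviation of the 8 replicate maximums.
Mean of replicates: (147.4 + 138.5 + 147.4 + 142.7 + 147.4 + 136.8 + 142.7 + 142.7) / 8 = 1145.60000 / 8 = 143.20000
Sum of squared deviations: (+4.20000)² + (−4.70000)² + (+4.20000)² + (−0.50000)² + (+4.20000)² + (−6.40000)² + (−0.50000)² + (−0.50000)² = 116.72000
Variance = 116.72000 / 7 = 16.67429
SE* = √16.67429

SE* = 4.0834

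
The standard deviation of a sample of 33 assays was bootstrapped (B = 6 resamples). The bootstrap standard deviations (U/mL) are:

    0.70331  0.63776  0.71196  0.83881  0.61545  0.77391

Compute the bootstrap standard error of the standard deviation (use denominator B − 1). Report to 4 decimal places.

Bootstrap SE is the standard deviation of the 6 replicate standard deviations.
Mean of replicates: (0.70331 + 0.63776 + 0.71196 + 0.83881 + 0.61545 + 0.77391) / 6 = 4.281200 / 6 = 0.713533
Sum of squared deviations: (−0.010223)² + (−0.075773)² + (−0.001573)² + (+0.125277)² + (−0.098083)² + (+0.060377)² = 0.034809
Variance = 0.034809 / 5 = 0.006962
SE* = √0.006962

SE* = 0.0834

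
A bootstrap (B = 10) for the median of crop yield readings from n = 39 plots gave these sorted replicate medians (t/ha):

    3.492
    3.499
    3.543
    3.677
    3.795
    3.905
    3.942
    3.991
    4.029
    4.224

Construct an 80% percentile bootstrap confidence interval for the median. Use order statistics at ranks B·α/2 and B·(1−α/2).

(3.492, 4.029)

α = 0.20; lower rank = 10 × 0.100 = 1; upper rank = 10 × 0.900 = 9.
The 1st smallest replicate is 3.492; the 9th is 4.029.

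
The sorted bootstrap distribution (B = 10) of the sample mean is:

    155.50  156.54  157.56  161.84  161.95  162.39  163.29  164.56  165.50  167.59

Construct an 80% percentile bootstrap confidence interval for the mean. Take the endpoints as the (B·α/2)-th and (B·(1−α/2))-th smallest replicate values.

(155.50, 165.50)

α = 0.20; lower rank = 10 × 0.100 = 1; upper rank = 10 × 0.900 = 9.
The 1st smallest replicate is 155.50; the 9th is 165.50.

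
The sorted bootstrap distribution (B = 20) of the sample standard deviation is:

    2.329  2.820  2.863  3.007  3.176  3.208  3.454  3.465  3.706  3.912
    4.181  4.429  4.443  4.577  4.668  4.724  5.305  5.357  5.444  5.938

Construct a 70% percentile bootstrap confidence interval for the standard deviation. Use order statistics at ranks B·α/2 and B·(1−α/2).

α = 0.30; lower rank = 20 × 0.150 = 3; upper rank = 20 × 0.850 = 17.
The 3rd smallest replicate is 2.863; the 17th is 5.305.

(2.863, 5.305)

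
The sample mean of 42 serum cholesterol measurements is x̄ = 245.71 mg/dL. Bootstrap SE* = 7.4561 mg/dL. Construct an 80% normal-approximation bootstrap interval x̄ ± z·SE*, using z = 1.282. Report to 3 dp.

(236.151, 255.269)

Margin = 1.282 × 7.4561 = 9.5587
Interval: 245.71 ± 9.5587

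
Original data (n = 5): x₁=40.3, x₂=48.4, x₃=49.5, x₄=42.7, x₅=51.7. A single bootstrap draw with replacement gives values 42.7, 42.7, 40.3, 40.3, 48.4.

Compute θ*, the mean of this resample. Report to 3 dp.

Mean = (42.7 + 42.7 + 40.3 + 40.3 + 48.4) / 5 = 214.40 / 5 = 42.880

θ* = 42.880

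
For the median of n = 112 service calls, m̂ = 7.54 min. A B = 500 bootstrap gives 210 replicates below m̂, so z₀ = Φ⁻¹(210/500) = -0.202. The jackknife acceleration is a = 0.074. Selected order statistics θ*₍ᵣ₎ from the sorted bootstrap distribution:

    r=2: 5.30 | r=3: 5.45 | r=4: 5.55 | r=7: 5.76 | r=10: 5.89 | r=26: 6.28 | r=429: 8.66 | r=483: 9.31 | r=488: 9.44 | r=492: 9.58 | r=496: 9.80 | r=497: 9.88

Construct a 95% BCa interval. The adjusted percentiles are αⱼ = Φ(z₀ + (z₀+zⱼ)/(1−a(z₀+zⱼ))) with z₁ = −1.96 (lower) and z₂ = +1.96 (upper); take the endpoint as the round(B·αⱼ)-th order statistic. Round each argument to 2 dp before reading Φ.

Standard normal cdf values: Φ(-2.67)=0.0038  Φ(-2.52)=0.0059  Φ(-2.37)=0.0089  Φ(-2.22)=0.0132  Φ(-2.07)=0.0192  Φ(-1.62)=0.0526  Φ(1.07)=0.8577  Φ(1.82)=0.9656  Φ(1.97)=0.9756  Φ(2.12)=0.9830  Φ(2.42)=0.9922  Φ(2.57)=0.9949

(5.89, 9.31)

Lower: z₀ + z₁ = -0.202 + (-1.960) = -2.162; 1 − a(z₀+z₁) = 1 − (0.074)(-2.162) = 1.1600; argument = -0.202 + (-2.162)/1.1600 = -2.0658 → -2.07.
α₁ = Φ(-2.07) = 0.0192; rank = round(500 × 0.0192) = 10; θ*₍10₎ = 5.89.
Upper: z₀ + z₂ = 1.758; 1 − a(z₀+z₂) = 0.8699; argument = 1.8189 → 1.82; α₂ = 0.9656; rank = 483; θ*₍483₎ = 9.31.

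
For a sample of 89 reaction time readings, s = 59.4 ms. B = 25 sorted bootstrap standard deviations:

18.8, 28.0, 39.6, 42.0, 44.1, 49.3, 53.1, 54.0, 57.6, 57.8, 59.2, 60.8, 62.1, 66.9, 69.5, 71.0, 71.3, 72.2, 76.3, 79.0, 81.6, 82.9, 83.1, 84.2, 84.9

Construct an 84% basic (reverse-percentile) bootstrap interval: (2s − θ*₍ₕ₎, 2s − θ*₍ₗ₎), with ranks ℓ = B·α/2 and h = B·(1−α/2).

Percentile endpoints at ranks 2 and 23: θ*₍2₎ = 28.0, θ*₍23₎ = 83.1.
Basic interval reflects these around s:
  lower = 2 × 59.4 − 83.1 = 35.7
  upper = 2 × 59.4 − 28.0 = 90.8

(35.7, 90.8)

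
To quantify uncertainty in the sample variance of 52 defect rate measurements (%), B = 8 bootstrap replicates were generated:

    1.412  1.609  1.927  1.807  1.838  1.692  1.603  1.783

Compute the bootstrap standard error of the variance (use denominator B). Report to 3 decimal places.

SE* = 0.154

Bootstrap SE is the standard deviation of the 8 replicate variances.
Mean of replicates: (1.412 + 1.609 + 1.927 + 1.807 + 1.838 + 1.692 + 1.603 + 1.783) / 8 = 13.6710 / 8 = 1.7089
Sum of squared deviations: (−0.2969)² + (−0.0999)² + (+0.2181)² + (+0.0981)² + (+0.1291)² + (−0.0169)² + (−0.1059)² + (+0.0741)² = 0.1890
Variance = 0.1890 / 8 = 0.0236
SE* = √0.0236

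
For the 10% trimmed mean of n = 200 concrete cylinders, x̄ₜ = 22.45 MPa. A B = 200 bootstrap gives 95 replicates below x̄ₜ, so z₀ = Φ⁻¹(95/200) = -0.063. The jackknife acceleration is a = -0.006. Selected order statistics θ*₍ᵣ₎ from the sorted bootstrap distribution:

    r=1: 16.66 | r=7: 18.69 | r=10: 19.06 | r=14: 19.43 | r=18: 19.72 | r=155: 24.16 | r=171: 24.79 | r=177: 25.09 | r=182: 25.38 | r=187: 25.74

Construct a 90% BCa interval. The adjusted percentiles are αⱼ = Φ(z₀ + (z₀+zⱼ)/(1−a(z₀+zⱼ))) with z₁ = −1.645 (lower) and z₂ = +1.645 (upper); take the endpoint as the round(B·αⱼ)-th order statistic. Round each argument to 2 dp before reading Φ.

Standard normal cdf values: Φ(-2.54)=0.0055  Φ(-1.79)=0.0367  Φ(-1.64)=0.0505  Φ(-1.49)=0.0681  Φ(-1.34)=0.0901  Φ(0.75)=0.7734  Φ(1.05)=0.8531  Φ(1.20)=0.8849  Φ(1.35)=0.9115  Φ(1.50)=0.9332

Lower: z₀ + z₁ = -0.063 + (-1.645) = -1.708; 1 − a(z₀+z₁) = 1 − (-0.006)(-1.708) = 0.9898; argument = -0.063 + (-1.708)/0.9898 = -1.7887 → -1.79.
α₁ = Φ(-1.79) = 0.0367; rank = round(200 × 0.0367) = 7; θ*₍7₎ = 18.69.
Upper: z₀ + z₂ = 1.582; 1 − a(z₀+z₂) = 1.0095; argument = 1.5041 → 1.50; α₂ = 0.9332; rank = 187; θ*₍187₎ = 25.74.

(18.69, 25.74)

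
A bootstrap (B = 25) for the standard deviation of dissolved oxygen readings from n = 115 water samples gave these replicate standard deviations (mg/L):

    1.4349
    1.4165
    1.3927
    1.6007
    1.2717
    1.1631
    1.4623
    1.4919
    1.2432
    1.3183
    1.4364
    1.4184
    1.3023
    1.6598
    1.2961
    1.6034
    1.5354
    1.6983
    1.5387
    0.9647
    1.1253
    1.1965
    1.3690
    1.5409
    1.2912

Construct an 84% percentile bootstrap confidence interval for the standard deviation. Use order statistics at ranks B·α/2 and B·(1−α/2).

Sorted replicates: 0.9647, 1.1253, 1.1631, 1.1965, 1.2432, 1.2717, 1.2912, 1.2961, 1.3023, 1.3183, 1.3690, 1.3927, 1.4165, 1.4184, 1.4349, 1.4364, 1.4623, 1.4919, 1.5354, 1.5387, 1.5409, 1.6007, 1.6034, 1.6598, 1.6983
α = 0.16; lower rank = 25 × 0.080 = 2; upper rank = 25 × 0.920 = 23.
The 2nd smallest replicate is 1.1253; the 23rd is 1.6034.

(1.1253, 1.6034)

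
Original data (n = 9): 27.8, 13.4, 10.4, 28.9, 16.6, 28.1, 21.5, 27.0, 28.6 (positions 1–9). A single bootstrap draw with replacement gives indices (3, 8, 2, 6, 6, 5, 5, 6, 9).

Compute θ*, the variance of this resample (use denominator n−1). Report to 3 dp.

Resample values: 10.4, 27.0, 13.4, 28.1, 28.1, 16.6, 16.6, 28.1, 28.6.
Mean = 21.8778; sum of squared deviations = 446.8956
s² = 446.8956 / 8 = 55.8619

θ* = 55.862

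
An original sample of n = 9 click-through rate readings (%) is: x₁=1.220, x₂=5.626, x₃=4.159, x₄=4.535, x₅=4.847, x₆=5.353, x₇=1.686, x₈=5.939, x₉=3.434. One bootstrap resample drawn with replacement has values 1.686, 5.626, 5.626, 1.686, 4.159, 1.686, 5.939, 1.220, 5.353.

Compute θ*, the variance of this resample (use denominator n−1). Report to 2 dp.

Mean = 3.6646; sum of squared deviations = 33.6828
s² = 33.6828 / 8 = 4.2104

θ* = 4.21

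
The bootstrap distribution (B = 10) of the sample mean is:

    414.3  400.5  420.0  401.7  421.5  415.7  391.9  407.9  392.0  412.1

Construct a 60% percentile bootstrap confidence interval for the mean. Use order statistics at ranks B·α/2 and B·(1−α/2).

(392.0, 415.7)

Sorted replicates: 391.9, 392.0, 400.5, 401.7, 407.9, 412.1, 414.3, 415.7, 420.0, 421.5
α = 0.40; lower rank = 10 × 0.200 = 2; upper rank = 10 × 0.800 = 8.
The 2nd smallest replicate is 392.0; the 8th is 415.7.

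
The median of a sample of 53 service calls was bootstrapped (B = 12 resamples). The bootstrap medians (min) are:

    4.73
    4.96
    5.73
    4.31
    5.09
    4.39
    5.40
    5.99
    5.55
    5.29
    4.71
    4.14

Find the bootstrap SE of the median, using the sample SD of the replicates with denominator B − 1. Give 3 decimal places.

Bootstrap SE is the standard deviation of the 12 replicate medians.
Mean of replicates: (4.73 + 4.96 + 5.73 + 4.31 + 5.09 + 4.39 + 5.40 + 5.99 + 5.55 + 5.29 + 4.71 + 4.14) / 12 = 60.2900 / 12 = 5.0242
Sum of squared deviations: (−0.2942)² + (−0.0642)² + (+0.7058)² + (−0.7142)² + (+0.0658)² + (−0.6342)² + (+0.3758)² + (+0.9658)² + (+0.5258)² + (+0.2658)² + (−0.3142)² + (−0.8842)² = 3.8071
Variance = 3.8071 / 11 = 0.3461
SE* = √0.3461

SE* = 0.588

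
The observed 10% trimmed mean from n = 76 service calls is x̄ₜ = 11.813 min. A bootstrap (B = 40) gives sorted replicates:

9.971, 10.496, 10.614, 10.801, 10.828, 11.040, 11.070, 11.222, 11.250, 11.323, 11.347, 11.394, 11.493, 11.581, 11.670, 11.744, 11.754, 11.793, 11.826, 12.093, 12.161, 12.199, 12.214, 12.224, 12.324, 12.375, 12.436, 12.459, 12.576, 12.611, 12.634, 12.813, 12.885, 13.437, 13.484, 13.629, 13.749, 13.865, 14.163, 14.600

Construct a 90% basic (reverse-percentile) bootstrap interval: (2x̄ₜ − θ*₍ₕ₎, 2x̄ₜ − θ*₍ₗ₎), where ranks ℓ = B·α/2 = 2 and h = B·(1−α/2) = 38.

(9.761, 13.130)

Percentile endpoints at ranks 2 and 38: θ*₍2₎ = 10.496, θ*₍38₎ = 13.865.
Basic interval reflects these around x̄ₜ:
  lower = 2 × 11.813 − 13.865 = 9.761
  upper = 2 × 11.813 − 10.496 = 13.130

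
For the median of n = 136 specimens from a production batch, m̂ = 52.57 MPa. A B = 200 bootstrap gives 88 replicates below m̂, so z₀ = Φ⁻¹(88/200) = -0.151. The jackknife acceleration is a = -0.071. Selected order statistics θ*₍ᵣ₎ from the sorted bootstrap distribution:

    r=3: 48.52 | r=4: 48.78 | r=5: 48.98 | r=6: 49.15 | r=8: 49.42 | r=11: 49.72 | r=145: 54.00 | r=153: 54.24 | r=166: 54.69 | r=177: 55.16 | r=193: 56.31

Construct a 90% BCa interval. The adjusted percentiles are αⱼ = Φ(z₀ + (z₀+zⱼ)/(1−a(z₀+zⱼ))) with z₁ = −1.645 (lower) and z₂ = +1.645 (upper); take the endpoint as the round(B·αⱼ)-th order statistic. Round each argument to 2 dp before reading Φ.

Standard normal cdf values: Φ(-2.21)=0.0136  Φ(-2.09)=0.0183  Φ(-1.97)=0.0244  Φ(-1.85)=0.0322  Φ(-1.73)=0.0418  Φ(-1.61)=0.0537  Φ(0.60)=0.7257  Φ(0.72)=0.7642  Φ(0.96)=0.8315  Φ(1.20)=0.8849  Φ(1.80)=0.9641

(48.52, 55.16)

Lower: z₀ + z₁ = -0.151 + (-1.645) = -1.796; 1 − a(z₀+z₁) = 1 − (-0.071)(-1.796) = 0.8725; argument = -0.151 + (-1.796)/0.8725 = -2.2095 → -2.21.
α₁ = Φ(-2.21) = 0.0136; rank = round(200 × 0.0136) = 3; θ*₍3₎ = 48.52.
Upper: z₀ + z₂ = 1.494; 1 − a(z₀+z₂) = 1.1061; argument = 1.1997 → 1.20; α₂ = 0.8849; rank = 177; θ*₍177₎ = 55.16.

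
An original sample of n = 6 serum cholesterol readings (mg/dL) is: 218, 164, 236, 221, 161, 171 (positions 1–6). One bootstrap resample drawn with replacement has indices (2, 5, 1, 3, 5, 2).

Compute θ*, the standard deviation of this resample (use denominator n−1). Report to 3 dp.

Resample values: 164, 161, 218, 236, 161, 164.
Mean = 184.0000; sum of squared deviations = 5718.0000
s² = 5718.0000 / 5 = 1143.6000
s = √1143.6000 = 33.817

θ* = 33.817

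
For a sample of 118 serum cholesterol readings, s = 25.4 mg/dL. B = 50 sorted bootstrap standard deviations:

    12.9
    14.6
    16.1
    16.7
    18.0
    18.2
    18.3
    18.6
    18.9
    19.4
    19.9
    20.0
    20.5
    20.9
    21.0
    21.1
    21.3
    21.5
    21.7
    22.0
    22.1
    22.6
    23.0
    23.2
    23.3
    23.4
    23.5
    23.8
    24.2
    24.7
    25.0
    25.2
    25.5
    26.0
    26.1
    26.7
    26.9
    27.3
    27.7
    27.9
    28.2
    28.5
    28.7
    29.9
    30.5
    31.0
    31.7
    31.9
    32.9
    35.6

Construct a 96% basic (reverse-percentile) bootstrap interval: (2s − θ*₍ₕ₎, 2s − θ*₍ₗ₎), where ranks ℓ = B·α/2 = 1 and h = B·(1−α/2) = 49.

Percentile endpoints at ranks 1 and 49: θ*₍1₎ = 12.9, θ*₍49₎ = 32.9.
Basic interval reflects these around s:
  lower = 2 × 25.4 − 32.9 = 17.9
  upper = 2 × 25.4 − 12.9 = 37.9

(17.9, 37.9)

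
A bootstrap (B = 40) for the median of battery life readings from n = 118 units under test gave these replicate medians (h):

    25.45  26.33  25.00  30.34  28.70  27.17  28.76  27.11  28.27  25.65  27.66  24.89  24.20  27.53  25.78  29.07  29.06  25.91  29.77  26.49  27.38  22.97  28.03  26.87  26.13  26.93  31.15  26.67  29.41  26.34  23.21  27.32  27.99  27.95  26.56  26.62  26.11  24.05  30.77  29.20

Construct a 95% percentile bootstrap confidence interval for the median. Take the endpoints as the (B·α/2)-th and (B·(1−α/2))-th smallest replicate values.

(22.97, 30.77)

Sorted replicates: 22.97, 23.21, 24.05, 24.20, 24.89, 25.00, 25.45, 25.65, 25.78, 25.91, 26.11, 26.13, 26.33, 26.34, 26.49, 26.56, 26.62, 26.67, 26.87, 26.93, 27.11, 27.17, 27.32, 27.38, 27.53, 27.66, 27.95, 27.99, 28.03, 28.27, 28.70, 28.76, 29.06, 29.07, 29.20, 29.41, 29.77, 30.34, 30.77, 31.15
α = 0.05; lower rank = 40 × 0.025 = 1; upper rank = 40 × 0.975 = 39.
The 1st smallest replicate is 22.97; the 39th is 30.77.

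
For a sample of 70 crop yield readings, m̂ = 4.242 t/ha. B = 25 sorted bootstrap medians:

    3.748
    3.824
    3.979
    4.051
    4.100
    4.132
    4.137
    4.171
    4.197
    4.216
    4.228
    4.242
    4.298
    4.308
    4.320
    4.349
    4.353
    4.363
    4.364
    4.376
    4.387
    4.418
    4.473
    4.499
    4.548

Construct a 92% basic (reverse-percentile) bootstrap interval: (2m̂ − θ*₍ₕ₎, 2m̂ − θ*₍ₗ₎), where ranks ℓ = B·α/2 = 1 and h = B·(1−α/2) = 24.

Percentile endpoints at ranks 1 and 24: θ*₍1₎ = 3.748, θ*₍24₎ = 4.499.
Basic interval reflects these around m̂:
  lower = 2 × 4.242 − 4.499 = 3.985
  upper = 2 × 4.242 − 3.748 = 4.736

(3.985, 4.736)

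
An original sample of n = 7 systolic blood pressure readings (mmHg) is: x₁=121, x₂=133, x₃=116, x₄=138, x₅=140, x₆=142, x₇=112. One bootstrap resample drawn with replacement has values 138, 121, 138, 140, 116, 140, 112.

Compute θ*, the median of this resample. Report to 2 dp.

Sorted: 112, 116, 121, 138, 138, 140, 140
Median = middle value = 138.00

θ* = 138.00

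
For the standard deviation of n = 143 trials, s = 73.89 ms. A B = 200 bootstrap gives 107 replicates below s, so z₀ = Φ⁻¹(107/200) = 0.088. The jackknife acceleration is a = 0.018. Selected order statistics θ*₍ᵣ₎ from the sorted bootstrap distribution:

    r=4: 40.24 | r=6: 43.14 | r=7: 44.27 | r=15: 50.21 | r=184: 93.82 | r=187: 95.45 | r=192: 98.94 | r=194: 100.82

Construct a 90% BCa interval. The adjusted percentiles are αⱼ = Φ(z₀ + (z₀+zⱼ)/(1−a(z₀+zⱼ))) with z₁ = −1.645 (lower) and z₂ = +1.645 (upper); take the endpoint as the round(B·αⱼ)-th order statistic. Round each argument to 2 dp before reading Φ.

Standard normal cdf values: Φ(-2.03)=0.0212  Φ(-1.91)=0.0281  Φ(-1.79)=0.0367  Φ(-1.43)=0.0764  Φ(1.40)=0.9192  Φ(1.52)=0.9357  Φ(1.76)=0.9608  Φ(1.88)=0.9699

Lower: z₀ + z₁ = 0.088 + (-1.645) = -1.557; 1 − a(z₀+z₁) = 1 − (0.018)(-1.557) = 1.0280; argument = 0.088 + (-1.557)/1.0280 = -1.4266 → -1.43.
α₁ = Φ(-1.43) = 0.0764; rank = round(200 × 0.0764) = 15; θ*₍15₎ = 50.21.
Upper: z₀ + z₂ = 1.733; 1 − a(z₀+z₂) = 0.9688; argument = 1.8768 → 1.88; α₂ = 0.9699; rank = 194; θ*₍194₎ = 100.82.

(50.21, 100.82)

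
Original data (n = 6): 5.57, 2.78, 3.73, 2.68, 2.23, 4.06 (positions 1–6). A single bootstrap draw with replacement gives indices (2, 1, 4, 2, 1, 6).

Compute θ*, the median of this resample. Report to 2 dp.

Resample values: 2.78, 5.57, 2.68, 2.78, 5.57, 4.06.
Sorted: 2.68, 2.78, 2.78, 4.06, 5.57, 5.57
Median = average of the two middle values = 3.42

θ* = 3.42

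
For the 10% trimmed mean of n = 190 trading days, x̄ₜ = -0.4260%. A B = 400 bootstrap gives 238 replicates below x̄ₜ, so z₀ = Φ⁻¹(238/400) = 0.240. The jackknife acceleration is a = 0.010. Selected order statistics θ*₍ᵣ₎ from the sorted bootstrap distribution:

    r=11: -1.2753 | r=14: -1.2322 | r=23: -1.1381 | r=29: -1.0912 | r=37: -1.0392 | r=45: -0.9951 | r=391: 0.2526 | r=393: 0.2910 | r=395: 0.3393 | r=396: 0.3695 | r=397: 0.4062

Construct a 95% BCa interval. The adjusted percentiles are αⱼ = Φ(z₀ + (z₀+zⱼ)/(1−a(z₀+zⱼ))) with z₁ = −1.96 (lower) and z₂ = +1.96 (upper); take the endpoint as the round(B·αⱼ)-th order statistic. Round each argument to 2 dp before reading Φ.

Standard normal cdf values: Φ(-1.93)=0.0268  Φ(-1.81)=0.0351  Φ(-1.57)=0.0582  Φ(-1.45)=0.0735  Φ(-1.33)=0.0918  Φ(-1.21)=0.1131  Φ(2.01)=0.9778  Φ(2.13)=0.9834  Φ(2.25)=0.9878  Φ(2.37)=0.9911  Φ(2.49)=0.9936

Lower: z₀ + z₁ = 0.240 + (-1.960) = -1.720; 1 − a(z₀+z₁) = 1 − (0.010)(-1.720) = 1.0172; argument = 0.240 + (-1.720)/1.0172 = -1.4509 → -1.45.
α₁ = Φ(-1.45) = 0.0735; rank = round(400 × 0.0735) = 29; θ*₍29₎ = -1.0912.
Upper: z₀ + z₂ = 2.200; 1 − a(z₀+z₂) = 0.9780; argument = 2.4895 → 2.49; α₂ = 0.9936; rank = 397; θ*₍397₎ = 0.4062.

(-1.0912, 0.4062)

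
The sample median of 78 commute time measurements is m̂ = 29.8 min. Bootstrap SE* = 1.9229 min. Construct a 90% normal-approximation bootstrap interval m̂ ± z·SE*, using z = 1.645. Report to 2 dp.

Margin = 1.645 × 1.9229 = 3.163
Interval: 29.8 ± 3.163

(26.64, 32.96)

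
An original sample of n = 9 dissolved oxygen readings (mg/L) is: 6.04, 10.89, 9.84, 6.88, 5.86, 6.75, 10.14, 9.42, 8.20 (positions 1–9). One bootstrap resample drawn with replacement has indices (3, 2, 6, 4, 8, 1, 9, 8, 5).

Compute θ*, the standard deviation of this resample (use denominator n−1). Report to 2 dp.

Resample values: 9.84, 10.89, 6.75, 6.88, 9.42, 6.04, 8.20, 9.42, 5.86.
Mean = 8.1444; sum of squared deviations = 26.8608
s² = 26.8608 / 8 = 3.3576
s = √3.3576 = 1.83

θ* = 1.83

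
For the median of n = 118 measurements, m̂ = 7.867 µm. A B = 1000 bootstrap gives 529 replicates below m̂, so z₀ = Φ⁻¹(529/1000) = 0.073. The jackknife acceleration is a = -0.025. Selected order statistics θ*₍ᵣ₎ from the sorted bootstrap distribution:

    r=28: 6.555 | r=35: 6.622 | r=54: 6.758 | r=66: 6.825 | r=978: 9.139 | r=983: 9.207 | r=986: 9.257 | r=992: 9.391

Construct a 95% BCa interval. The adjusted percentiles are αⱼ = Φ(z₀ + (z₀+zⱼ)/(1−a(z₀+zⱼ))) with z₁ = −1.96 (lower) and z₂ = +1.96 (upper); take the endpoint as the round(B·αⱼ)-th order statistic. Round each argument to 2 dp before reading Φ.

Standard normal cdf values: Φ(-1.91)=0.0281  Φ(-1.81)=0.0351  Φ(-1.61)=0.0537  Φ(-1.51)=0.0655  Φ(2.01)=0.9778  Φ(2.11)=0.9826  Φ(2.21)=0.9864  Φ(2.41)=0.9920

Lower: z₀ + z₁ = 0.073 + (-1.960) = -1.887; 1 − a(z₀+z₁) = 1 − (-0.025)(-1.887) = 0.9528; argument = 0.073 + (-1.887)/0.9528 = -1.9074 → -1.91.
α₁ = Φ(-1.91) = 0.0281; rank = round(1000 × 0.0281) = 28; θ*₍28₎ = 6.555.
Upper: z₀ + z₂ = 2.033; 1 − a(z₀+z₂) = 1.0508; argument = 2.0077 → 2.01; α₂ = 0.9778; rank = 978; θ*₍978₎ = 9.139.

(6.555, 9.139)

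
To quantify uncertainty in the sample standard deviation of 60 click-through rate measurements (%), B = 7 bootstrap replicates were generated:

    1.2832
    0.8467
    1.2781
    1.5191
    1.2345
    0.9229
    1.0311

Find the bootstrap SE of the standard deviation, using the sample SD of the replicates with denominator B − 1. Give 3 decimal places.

SE* = 0.236

Bootstrap SE is the standard deviation of the 7 replicate standard deviations.
Mean of replicates: (1.2832 + 0.8467 + 1.2781 + 1.5191 + 1.2345 + 0.9229 + 1.0311) / 7 = 8.11560 / 7 = 1.15937
Sum of squared deviations: (+0.12383)² + (−0.31267)² + (+0.11873)² + (+0.35973)² + (+0.07513)² + (−0.23647)² + (−0.12827)² = 0.33461
Variance = 0.33461 / 6 = 0.05577
SE* = √0.05577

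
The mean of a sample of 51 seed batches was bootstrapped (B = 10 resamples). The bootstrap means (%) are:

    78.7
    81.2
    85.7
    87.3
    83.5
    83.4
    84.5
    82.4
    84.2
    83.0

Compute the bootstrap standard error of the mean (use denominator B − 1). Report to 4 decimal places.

SE* = 2.3676

Bootstrap SE is the standard deviation of the 10 replicate means.
Mean of replicates: (78.7 + 81.2 + 85.7 + 87.3 + 83.5 + 83.4 + 84.5 + 82.4 + 84.2 + 83.0) / 10 = 833.90000 / 10 = 83.39000
Sum of squared deviations: (−4.69000)² + (−2.19000)² + (+2.31000)² + (+3.91000)² + (+0.11000)² + (+0.01000)² + (+1.11000)² + (−0.99000)² + (+0.81000)² + (−0.39000)² = 50.44900
Variance = 50.44900 / 9 = 5.60544
SE* = √5.60544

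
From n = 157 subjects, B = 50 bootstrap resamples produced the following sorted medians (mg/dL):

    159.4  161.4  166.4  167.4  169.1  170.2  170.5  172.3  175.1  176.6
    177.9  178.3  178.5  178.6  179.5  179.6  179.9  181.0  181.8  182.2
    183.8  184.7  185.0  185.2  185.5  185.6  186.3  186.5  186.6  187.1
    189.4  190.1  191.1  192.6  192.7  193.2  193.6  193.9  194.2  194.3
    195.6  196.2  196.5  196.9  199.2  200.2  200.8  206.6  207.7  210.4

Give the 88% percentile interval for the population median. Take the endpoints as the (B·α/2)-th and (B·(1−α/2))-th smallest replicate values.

α = 0.12; lower rank = 50 × 0.060 = 3; upper rank = 50 × 0.940 = 47.
The 3rd smallest replicate is 166.4; the 47th is 200.8.

(166.4, 200.8)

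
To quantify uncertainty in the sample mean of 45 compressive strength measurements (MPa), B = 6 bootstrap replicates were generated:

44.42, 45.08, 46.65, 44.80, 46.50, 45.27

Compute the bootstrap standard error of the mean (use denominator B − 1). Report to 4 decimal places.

SE* = 0.9160

Bootstrap SE is the standard deviation of the 6 replicate means.
Mean of replicates: (44.42 + 45.08 + 46.65 + 44.80 + 46.50 + 45.27) / 6 = 272.72000 / 6 = 45.45333
Sum of squared deviations: (−1.03333)² + (−0.37333)² + (+1.19667)² + (−0.65333)² + (+1.04667)² + (−0.18333)² = 4.19513
Variance = 4.19513 / 5 = 0.83903
SE* = √0.83903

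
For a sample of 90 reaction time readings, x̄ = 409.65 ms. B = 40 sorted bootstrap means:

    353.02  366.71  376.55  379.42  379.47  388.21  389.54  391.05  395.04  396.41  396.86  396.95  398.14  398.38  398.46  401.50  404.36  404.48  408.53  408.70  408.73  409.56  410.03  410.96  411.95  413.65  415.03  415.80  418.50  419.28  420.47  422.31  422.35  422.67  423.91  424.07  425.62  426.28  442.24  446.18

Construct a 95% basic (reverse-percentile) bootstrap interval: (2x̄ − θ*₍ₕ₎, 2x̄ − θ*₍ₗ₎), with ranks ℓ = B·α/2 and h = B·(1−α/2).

(377.06, 466.28)

Percentile endpoints at ranks 1 and 39: θ*₍1₎ = 353.02, θ*₍39₎ = 442.24.
Basic interval reflects these around x̄:
  lower = 2 × 409.65 − 442.24 = 377.06
  upper = 2 × 409.65 − 353.02 = 466.28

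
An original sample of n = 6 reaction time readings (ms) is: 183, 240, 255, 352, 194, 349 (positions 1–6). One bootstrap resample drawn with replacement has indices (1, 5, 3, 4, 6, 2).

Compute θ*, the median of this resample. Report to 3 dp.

Resample values: 183, 194, 255, 352, 349, 240.
Sorted: 183, 194, 240, 255, 349, 352
Median = average of the two middle values = 247.500

θ* = 247.500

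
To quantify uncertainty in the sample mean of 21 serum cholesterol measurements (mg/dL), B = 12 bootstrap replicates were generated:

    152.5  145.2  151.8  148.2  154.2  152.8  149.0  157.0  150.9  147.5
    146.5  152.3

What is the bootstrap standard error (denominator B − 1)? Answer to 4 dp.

SE* = 3.4463

Bootstrap SE is the standard deviation of the 12 replicate means.
Mean of replicates: (152.5 + 145.2 + 151.8 + 148.2 + 154.2 + 152.8 + 149.0 + 157.0 + 150.9 + 147.5 + 146.5 + 152.3) / 12 = 1807.90000 / 12 = 150.65833
Sum of squared deviations: (+1.84167)² + (−5.45833)² + (+1.14167)² + (−2.45833)² + (+3.54167)² + (+2.14167)² + (−1.65833)² + (+6.34167)² + (+0.24167)² + (−3.15833)² + (−4.15833)² + (+1.64167)² = 130.64917
Variance = 130.64917 / 11 = 11.87720
SE* = √11.87720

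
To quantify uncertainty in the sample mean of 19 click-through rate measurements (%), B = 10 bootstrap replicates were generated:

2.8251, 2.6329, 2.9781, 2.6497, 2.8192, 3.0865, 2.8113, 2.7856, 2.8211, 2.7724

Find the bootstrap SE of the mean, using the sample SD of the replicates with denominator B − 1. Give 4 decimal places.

SE* = 0.1348

Bootstrap SE is the standard deviation of the 10 replicate means.
Mean of replicates: (2.8251 + 2.6329 + 2.9781 + 2.6497 + 2.8192 + 3.0865 + 2.8113 + 2.7856 + 2.8211 + 2.7724) / 10 = 28.18190 / 10 = 2.81819
Sum of squared deviations: (+0.00691)² + (−0.18529)² + (+0.15991)² + (−0.16849)² + (+0.00101)² + (+0.26831)² + (−0.00689)² + (−0.03259)² + (+0.00291)² + (−0.04579)² = 0.16355
Variance = 0.16355 / 9 = 0.01817
SE* = √0.01817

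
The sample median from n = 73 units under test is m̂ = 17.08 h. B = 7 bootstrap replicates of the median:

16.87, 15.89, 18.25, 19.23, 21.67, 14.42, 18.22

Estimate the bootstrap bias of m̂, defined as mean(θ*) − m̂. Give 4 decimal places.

mean(θ*) = (16.87 + 15.89 + 18.25 + 19.23 + 21.67 + 14.42 + 18.22) / 7 = 17.79286
bias = 17.79286 − 17.08

bias = +0.7129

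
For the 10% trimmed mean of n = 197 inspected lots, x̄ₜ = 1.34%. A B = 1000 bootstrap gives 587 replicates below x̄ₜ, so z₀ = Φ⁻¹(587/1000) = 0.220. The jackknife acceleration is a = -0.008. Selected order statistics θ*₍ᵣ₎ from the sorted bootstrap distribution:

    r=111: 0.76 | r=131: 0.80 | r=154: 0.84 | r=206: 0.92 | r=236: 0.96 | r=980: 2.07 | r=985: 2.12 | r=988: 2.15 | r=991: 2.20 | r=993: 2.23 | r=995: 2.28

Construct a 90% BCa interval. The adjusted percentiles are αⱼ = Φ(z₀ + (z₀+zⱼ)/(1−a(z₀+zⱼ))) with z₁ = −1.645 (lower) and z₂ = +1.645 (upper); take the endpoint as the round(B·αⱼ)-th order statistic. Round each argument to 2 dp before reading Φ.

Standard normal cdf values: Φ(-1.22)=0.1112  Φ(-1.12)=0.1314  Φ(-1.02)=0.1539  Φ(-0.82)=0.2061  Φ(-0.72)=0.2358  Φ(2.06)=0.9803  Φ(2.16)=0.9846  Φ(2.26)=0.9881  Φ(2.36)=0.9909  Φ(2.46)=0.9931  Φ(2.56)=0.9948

Lower: z₀ + z₁ = 0.220 + (-1.645) = -1.425; 1 − a(z₀+z₁) = 1 − (-0.008)(-1.425) = 0.9886; argument = 0.220 + (-1.425)/0.9886 = -1.2214 → -1.22.
α₁ = Φ(-1.22) = 0.1112; rank = round(1000 × 0.1112) = 111; θ*₍111₎ = 0.76.
Upper: z₀ + z₂ = 1.865; 1 − a(z₀+z₂) = 1.0149; argument = 2.0576 → 2.06; α₂ = 0.9803; rank = 980; θ*₍980₎ = 2.07.

(0.76, 2.07)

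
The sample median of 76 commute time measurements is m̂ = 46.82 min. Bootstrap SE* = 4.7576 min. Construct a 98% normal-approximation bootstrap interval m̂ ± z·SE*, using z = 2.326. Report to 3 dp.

Margin = 2.326 × 4.7576 = 11.0662
Interval: 46.82 ± 11.0662

(35.754, 57.886)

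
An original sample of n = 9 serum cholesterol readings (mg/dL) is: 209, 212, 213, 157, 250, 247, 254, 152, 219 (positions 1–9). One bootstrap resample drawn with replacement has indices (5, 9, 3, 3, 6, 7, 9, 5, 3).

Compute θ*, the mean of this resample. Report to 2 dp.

Resample values: 250, 219, 213, 213, 247, 254, 219, 250, 213.
Mean = (250 + 219 + 213 + 213 + 247 + 254 + 219 + 250 + 213) / 9 = 2078.0 / 9 = 230.89

θ* = 230.89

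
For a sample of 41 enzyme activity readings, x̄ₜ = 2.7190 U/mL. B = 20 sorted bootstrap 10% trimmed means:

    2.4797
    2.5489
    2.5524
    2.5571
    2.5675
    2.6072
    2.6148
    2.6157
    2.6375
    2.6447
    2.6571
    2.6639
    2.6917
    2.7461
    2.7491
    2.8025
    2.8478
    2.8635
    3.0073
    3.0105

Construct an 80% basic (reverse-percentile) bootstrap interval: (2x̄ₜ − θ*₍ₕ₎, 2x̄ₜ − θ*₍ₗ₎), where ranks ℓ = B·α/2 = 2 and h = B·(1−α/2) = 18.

Percentile endpoints at ranks 2 and 18: θ*₍2₎ = 2.5489, θ*₍18₎ = 2.8635.
Basic interval reflects these around x̄ₜ:
  lower = 2 × 2.7190 − 2.8635 = 2.5745
  upper = 2 × 2.7190 − 2.5489 = 2.8891

(2.5745, 2.8891)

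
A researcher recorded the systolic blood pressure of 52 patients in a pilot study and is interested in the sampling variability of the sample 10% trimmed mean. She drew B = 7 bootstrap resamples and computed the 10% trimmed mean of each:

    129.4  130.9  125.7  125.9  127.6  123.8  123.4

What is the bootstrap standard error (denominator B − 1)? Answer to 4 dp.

SE* = 2.7891

Bootstrap SE is the standard deviation of the 7 replicate 10% trimmed means.
Mean of replicates: (129.4 + 130.9 + 125.7 + 125.9 + 127.6 + 123.8 + 123.4) / 7 = 886.70000 / 7 = 126.67143
Sum of squared deviations: (+2.72857)² + (+4.22857)² + (−0.97143)² + (−0.77143)² + (+0.92857)² + (−2.87143)² + (−3.27143)² = 46.67429
Variance = 46.67429 / 6 = 7.77905
SE* = √7.77905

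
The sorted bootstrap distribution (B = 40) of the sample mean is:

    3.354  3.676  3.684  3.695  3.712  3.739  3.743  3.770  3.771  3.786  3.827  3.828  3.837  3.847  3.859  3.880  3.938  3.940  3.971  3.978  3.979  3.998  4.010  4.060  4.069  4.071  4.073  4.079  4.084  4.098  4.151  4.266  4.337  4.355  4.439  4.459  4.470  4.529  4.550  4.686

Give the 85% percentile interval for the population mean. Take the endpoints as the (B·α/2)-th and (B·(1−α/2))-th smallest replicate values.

α = 0.15; lower rank = 40 × 0.075 = 3; upper rank = 40 × 0.925 = 37.
The 3rd smallest replicate is 3.684; the 37th is 4.470.

(3.684, 4.470)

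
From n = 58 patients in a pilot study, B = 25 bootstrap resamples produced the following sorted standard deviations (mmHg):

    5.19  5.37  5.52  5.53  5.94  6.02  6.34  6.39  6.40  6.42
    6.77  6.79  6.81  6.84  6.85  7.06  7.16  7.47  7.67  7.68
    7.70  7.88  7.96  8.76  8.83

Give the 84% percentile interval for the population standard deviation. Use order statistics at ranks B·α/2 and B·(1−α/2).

α = 0.16; lower rank = 25 × 0.080 = 2; upper rank = 25 × 0.920 = 23.
The 2nd smallest replicate is 5.37; the 23rd is 7.96.

(5.37, 7.96)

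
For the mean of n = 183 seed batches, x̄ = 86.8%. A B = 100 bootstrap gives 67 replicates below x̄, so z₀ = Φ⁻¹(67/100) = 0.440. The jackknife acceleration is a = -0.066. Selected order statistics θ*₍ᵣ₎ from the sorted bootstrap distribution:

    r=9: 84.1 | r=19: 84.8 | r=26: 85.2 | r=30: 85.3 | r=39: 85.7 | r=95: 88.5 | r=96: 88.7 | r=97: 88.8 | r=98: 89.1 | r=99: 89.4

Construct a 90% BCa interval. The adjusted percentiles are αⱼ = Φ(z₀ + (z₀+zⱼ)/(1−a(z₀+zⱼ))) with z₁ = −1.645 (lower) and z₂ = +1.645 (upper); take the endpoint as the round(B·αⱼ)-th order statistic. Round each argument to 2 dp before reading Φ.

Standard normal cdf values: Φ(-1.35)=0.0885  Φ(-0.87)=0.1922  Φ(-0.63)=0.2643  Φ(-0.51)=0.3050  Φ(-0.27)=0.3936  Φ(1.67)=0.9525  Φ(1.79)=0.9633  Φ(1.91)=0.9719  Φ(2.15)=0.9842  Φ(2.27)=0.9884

(84.8, 89.4)

Lower: z₀ + z₁ = 0.440 + (-1.645) = -1.205; 1 − a(z₀+z₁) = 1 − (-0.066)(-1.205) = 0.9205; argument = 0.440 + (-1.205)/0.9205 = -0.8691 → -0.87.
α₁ = Φ(-0.87) = 0.1922; rank = round(100 × 0.1922) = 19; θ*₍19₎ = 84.8.
Upper: z₀ + z₂ = 2.085; 1 − a(z₀+z₂) = 1.1376; argument = 2.2728 → 2.27; α₂ = 0.9884; rank = 99; θ*₍99₎ = 89.4.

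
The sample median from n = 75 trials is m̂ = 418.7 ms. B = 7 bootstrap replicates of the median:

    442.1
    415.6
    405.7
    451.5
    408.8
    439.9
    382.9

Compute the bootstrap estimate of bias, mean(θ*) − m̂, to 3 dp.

mean(θ*) = (442.1 + 415.6 + 405.7 + 451.5 + 408.8 + 439.9 + 382.9) / 7 = 420.9286
bias = 420.9286 − 418.7

bias = +2.229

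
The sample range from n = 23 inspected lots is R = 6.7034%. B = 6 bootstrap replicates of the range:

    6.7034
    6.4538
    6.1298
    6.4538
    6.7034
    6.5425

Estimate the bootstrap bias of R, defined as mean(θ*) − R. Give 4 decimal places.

mean(θ*) = (6.7034 + 6.4538 + 6.1298 + 6.4538 + 6.7034 + 6.5425) / 6 = 6.49778
bias = 6.49778 − 6.7034

bias = −0.2056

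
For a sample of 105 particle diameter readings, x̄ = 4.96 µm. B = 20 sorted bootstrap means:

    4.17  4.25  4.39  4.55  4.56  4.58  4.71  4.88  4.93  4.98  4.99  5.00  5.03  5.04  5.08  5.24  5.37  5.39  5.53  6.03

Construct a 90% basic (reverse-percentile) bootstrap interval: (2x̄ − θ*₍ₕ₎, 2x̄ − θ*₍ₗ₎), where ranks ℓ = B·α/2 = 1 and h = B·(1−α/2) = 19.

(4.39, 5.75)

Percentile endpoints at ranks 1 and 19: θ*₍1₎ = 4.17, θ*₍19₎ = 5.53.
Basic interval reflects these around x̄:
  lower = 2 × 4.96 − 5.53 = 4.39
  upper = 2 × 4.96 − 4.17 = 5.75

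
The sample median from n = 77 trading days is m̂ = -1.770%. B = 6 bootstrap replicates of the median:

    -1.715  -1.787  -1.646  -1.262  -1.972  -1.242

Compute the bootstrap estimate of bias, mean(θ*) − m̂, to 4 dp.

bias = +0.1660

mean(θ*) = ((-1.715) + (-1.787) + (-1.646) + (-1.262) + (-1.972) + (-1.242)) / 6 = -1.60400
bias = -1.60400 − -1.770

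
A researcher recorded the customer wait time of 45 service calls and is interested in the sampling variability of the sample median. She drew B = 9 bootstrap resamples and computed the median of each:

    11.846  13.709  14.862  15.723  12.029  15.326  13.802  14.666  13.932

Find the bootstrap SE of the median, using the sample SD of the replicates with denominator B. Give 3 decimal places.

Bootstrap SE is the standard deviation of the 9 replicate medians.
Mean of replicates: (11.846 + 13.709 + 14.862 + 15.723 + 12.029 + 15.326 + 13.802 + 14.666 + 13.932) / 9 = 125.8950 / 9 = 13.9883
Sum of squared deviations: (−2.1423)² + (−0.2793)² + (+0.8737)² + (+1.7347)² + (−1.9593)² + (+1.3377)² + (−0.1863)² + (+0.6777)² + (−0.0563)² = 14.5654
Variance = 14.5654 / 9 = 1.6184
SE* = √1.6184

SE* = 1.272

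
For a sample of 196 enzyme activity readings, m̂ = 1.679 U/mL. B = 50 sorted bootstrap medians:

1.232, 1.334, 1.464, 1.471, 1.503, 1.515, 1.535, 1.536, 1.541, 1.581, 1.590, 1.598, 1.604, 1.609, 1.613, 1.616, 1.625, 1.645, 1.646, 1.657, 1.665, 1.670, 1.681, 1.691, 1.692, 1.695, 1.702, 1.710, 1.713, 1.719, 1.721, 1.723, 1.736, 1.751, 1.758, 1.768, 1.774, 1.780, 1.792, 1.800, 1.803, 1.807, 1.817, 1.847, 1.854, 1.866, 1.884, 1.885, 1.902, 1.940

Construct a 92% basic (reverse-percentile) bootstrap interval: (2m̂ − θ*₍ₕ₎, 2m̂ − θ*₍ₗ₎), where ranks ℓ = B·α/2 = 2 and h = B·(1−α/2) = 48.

(1.473, 2.024)

Percentile endpoints at ranks 2 and 48: θ*₍2₎ = 1.334, θ*₍48₎ = 1.885.
Basic interval reflects these around m̂:
  lower = 2 × 1.679 − 1.885 = 1.473
  upper = 2 × 1.679 − 1.334 = 2.024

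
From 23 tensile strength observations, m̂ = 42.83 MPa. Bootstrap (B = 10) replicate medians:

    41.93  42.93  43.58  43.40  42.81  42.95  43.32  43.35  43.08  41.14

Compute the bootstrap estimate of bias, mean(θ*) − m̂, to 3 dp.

bias = +0.019

mean(θ*) = (41.93 + 42.93 + 43.58 + 43.40 + 42.81 + 42.95 + 43.32 + 43.35 + 43.08 + 41.14) / 10 = 42.8490
bias = 42.8490 − 42.83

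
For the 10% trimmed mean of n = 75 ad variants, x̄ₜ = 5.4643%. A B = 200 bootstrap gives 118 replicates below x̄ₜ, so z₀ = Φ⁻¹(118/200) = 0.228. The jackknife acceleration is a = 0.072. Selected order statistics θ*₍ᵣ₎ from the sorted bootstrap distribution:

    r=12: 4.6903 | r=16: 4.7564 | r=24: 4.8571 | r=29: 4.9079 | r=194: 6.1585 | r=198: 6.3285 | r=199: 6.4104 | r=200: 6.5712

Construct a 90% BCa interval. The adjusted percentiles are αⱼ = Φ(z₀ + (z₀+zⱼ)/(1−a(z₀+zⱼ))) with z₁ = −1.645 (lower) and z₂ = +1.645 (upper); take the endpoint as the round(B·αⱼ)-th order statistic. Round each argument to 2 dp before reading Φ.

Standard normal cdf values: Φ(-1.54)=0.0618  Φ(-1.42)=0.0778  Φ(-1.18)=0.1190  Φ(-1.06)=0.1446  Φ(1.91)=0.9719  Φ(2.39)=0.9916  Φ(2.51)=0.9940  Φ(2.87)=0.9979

(4.9079, 6.3285)

Lower: z₀ + z₁ = 0.228 + (-1.645) = -1.417; 1 − a(z₀+z₁) = 1 − (0.072)(-1.417) = 1.1020; argument = 0.228 + (-1.417)/1.1020 = -1.0578 → -1.06.
α₁ = Φ(-1.06) = 0.1446; rank = round(200 × 0.1446) = 29; θ*₍29₎ = 4.9079.
Upper: z₀ + z₂ = 1.873; 1 − a(z₀+z₂) = 0.8651; argument = 2.3930 → 2.39; α₂ = 0.9916; rank = 198; θ*₍198₎ = 6.3285.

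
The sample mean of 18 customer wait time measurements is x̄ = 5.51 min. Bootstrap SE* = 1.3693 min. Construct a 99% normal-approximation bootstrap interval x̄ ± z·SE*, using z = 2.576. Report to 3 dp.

Margin = 2.576 × 1.3693 = 3.5273
Interval: 5.51 ± 3.5273

(1.983, 9.037)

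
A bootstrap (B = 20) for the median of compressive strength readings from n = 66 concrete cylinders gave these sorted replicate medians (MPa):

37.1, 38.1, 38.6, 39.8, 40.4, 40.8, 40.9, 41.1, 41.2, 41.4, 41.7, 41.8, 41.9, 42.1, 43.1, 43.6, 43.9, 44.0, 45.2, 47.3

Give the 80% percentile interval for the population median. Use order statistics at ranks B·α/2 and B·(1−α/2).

α = 0.20; lower rank = 20 × 0.100 = 2; upper rank = 20 × 0.900 = 18.
The 2nd smallest replicate is 38.1; the 18th is 44.0.

(38.1, 44.0)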